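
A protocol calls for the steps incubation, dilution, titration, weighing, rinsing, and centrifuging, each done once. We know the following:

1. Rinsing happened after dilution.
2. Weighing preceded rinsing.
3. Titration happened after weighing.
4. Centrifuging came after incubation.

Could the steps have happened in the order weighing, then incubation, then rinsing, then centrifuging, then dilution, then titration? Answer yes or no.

no

The constraints require dilution before rinsing, but in the proposed sequence rinsing appears ahead of dilution. That one violation is enough.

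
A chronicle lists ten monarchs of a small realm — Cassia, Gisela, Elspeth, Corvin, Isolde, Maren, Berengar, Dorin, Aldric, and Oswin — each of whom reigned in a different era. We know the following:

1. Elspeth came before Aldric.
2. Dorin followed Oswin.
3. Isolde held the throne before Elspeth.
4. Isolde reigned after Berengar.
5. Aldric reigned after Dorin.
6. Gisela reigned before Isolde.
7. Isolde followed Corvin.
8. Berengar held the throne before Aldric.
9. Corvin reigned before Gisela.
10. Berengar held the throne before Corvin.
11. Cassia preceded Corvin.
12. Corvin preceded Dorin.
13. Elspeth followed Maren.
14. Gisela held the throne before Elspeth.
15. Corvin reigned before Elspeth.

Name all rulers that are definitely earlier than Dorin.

Berengar, Cassia, Corvin, Oswin

Directly stated before Dorin: Corvin and Oswin.
Berengar reaches Dorin via Berengar → Corvin → Dorin.
Cassia reaches Dorin via Cassia → Corvin → Dorin.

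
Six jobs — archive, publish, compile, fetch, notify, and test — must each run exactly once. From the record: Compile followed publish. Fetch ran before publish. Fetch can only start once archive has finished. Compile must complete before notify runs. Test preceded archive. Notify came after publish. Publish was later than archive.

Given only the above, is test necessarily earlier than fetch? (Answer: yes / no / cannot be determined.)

yes

Chain the constraints: test → archive → fetch. Each link is directly stated, so test comes before fetch.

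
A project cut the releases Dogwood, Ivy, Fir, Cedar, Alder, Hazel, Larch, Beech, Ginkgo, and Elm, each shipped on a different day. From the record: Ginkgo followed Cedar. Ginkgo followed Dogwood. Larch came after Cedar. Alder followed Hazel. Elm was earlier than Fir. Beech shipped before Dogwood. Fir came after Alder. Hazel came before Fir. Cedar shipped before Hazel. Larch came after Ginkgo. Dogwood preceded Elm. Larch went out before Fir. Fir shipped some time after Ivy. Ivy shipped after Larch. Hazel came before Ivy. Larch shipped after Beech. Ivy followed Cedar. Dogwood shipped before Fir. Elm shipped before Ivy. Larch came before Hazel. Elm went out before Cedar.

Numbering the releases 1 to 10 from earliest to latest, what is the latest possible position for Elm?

3

Elm must come before Alder, Cedar, Fir, Ginkgo, Hazel, Ivy, and Larch — 7 releases forced after it.
Everything else can be placed before Elm in some valid order, so Elm can sit as late as position 10 − 7 = 3.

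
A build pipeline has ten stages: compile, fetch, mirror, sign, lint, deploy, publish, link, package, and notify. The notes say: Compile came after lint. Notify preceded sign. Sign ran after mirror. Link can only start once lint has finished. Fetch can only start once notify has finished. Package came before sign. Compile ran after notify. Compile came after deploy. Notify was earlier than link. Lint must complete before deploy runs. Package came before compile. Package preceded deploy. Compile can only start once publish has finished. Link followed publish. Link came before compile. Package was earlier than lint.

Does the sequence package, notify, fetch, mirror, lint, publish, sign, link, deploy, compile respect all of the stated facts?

yes

Check each stated constraint against the proposed order — e.g. notify is ahead of compile; package is ahead of compile. Every pair is in the required order; nothing is violated.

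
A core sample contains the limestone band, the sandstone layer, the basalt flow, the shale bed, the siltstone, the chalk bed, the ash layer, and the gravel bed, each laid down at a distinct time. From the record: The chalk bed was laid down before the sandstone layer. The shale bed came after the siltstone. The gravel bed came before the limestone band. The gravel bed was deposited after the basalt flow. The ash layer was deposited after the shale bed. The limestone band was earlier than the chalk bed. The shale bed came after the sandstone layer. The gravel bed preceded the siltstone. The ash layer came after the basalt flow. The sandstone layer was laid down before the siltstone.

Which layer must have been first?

The basalt flow has a chain of constraints placing it before every other layer, so the basalt flow must be first.

the basalt flow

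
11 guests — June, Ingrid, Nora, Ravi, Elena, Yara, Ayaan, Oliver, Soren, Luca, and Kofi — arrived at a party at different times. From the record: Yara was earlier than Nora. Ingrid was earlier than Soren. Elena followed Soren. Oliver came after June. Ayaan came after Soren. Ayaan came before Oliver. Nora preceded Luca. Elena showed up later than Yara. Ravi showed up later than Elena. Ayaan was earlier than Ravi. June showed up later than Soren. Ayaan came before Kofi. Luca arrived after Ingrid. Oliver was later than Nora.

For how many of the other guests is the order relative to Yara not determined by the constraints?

5

Forced after Yara: Elena, Luca, Nora, Oliver, and Ravi.
That leaves Ayaan, Ingrid, June, Kofi, and Soren with no forced order relative to Yara — 5.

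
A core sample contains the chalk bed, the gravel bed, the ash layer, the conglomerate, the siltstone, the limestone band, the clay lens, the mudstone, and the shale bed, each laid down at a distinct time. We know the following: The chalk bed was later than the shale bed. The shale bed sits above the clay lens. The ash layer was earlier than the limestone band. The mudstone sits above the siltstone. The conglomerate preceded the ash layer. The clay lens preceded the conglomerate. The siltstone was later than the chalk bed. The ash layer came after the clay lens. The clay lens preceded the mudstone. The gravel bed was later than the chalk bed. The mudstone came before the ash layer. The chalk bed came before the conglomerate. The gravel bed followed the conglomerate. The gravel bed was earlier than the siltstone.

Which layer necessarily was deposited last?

Every other layer has a chain of constraints placing it before the limestone band, so the limestone band is last.

the limestone band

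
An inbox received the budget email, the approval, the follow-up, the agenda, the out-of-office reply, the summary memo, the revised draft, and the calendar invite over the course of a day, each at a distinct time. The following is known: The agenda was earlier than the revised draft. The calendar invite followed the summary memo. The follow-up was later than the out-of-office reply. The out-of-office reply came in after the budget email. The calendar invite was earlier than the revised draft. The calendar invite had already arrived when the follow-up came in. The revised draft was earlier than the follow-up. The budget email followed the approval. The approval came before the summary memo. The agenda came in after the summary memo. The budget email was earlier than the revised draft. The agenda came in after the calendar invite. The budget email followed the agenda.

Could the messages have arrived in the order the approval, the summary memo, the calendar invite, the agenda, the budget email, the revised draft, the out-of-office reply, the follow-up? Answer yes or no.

Check each stated constraint against the proposed order — e.g. the approval is ahead of the budget email; the calendar invite is ahead of the follow-up. Every pair is in the required order; nothing is violated.

yes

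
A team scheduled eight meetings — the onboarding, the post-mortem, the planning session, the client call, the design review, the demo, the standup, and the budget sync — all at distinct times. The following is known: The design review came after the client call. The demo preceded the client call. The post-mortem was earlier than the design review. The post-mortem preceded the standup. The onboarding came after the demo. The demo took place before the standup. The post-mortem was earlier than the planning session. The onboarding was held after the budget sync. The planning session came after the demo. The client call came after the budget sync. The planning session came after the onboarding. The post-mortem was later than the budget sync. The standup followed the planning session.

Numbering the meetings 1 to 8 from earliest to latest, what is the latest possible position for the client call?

7

The client call must come before the design review — 1 meeting forced after it.
Everything else can be placed before the client call in some valid order, so the client call can sit as late as position 8 − 1 = 7.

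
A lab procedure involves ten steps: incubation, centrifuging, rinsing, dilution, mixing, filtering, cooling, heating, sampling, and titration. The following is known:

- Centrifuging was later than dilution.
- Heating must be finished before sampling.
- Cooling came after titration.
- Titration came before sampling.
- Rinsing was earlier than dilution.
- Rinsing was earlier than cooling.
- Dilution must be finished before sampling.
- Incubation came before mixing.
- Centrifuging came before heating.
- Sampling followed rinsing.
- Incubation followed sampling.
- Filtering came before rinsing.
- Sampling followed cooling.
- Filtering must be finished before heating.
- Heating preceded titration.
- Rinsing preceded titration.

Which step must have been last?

Every other step has a chain of constraints placing it before mixing, so mixing is last.

mixing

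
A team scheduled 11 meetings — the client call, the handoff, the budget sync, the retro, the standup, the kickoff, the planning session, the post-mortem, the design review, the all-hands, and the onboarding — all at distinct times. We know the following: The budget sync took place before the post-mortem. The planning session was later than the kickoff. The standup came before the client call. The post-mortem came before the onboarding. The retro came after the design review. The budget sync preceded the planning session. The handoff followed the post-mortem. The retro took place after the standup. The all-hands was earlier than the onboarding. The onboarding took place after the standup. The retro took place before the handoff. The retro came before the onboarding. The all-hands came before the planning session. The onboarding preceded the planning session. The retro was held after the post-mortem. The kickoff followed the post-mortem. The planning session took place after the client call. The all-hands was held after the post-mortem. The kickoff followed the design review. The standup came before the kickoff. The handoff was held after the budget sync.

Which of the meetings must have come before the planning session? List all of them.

the all-hands, the budget sync, the client call, the design review, the kickoff, the onboarding, the post-mortem, the retro, the standup

Directly stated before the planning session: the all-hands, the budget sync, the client call, the kickoff, and the onboarding.
The design review reaches the planning session via the design review → the kickoff → the planning session.
The post-mortem reaches the planning session via the post-mortem → the onboarding → the planning session.
The retro reaches the planning session via the retro → the onboarding → the planning session.
Likewise the standup reaches the planning session by chaining the stated constraints.
No chain forces the handoff ahead of the planning session.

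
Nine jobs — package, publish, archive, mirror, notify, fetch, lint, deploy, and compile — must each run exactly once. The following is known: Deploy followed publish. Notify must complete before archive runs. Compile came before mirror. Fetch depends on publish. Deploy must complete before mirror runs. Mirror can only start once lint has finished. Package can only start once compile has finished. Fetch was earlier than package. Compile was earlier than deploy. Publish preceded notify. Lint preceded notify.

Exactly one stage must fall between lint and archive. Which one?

notify

Tracing the constraints gives lint → notify → archive, so notify sits after lint and before archive.
No other stage is forced both after lint and before archive.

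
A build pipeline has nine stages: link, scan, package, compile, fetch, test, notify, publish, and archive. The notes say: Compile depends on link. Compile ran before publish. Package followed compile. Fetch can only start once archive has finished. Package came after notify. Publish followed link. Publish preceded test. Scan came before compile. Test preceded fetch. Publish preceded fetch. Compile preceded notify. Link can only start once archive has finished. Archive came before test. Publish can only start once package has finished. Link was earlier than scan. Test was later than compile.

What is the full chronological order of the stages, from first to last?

The constraints fix every adjacent pair, so only one ordering works:
archive → link → scan → compile → notify → package → publish → test → fetch.

archive, link, scan, compile, notify, package, publish, test, fetch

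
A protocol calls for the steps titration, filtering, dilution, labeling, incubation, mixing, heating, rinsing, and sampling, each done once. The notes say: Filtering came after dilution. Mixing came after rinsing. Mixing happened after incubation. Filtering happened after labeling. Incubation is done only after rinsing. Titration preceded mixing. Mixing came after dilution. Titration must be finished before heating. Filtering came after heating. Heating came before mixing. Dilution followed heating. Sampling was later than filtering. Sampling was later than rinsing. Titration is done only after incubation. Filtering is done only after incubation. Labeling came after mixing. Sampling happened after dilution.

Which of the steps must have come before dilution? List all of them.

Directly stated before dilution: heating.
Incubation reaches dilution via incubation → titration → heating → dilution.
Rinsing reaches dilution via rinsing → incubation → titration → heating → dilution.
Titration reaches dilution via titration → heating → dilution.
No chain forces filtering (or any of the others) ahead of dilution.

heating, incubation, rinsing, titration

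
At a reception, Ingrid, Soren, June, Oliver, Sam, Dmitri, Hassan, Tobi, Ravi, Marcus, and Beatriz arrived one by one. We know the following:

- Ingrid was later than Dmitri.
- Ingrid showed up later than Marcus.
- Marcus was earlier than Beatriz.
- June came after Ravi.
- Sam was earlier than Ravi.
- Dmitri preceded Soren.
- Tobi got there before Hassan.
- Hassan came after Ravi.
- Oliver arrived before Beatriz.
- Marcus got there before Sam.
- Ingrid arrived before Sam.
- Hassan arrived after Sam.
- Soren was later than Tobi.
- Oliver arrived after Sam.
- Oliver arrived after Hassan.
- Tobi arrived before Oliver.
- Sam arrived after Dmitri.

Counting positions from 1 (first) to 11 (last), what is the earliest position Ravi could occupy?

Dmitri, Ingrid, Marcus, and Sam must all come before Ravi — 4 forced predecessors.
Nothing else is forced ahead of Ravi, so their earliest slot is position 4 + 1 = 5.

5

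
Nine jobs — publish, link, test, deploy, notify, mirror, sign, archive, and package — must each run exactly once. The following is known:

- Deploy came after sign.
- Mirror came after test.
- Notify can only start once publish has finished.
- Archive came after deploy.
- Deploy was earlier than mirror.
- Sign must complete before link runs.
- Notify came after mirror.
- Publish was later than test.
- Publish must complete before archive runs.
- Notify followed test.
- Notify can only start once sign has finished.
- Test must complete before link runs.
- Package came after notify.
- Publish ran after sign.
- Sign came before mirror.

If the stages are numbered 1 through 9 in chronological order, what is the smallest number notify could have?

Deploy, mirror, publish, sign, and test must all come before notify — 5 forced predecessors.
Nothing else is forced ahead of notify, so its earliest slot is position 5 + 1 = 6.

6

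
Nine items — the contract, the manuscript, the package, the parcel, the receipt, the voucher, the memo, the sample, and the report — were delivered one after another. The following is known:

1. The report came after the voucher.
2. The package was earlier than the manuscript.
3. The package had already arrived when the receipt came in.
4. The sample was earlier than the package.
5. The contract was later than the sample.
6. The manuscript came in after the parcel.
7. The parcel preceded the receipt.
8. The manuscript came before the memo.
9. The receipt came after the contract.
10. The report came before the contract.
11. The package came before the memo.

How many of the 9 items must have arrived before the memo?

Directly stated before the memo: the manuscript and the package.
The parcel reaches the memo via the parcel → the manuscript → the memo.
The sample reaches the memo via the sample → the package → the memo.
That's the manuscript, the package, the parcel, and the sample — 4 in all.

4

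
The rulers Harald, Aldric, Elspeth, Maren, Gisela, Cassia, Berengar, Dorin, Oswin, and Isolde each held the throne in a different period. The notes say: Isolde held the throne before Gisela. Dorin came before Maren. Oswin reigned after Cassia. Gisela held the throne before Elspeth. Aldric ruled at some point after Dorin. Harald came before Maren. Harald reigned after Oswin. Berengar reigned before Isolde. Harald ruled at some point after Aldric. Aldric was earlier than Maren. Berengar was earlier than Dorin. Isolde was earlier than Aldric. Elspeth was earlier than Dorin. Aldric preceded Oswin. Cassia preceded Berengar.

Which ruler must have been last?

Every other ruler has a chain of constraints placing them before Maren, so Maren is last.

Maren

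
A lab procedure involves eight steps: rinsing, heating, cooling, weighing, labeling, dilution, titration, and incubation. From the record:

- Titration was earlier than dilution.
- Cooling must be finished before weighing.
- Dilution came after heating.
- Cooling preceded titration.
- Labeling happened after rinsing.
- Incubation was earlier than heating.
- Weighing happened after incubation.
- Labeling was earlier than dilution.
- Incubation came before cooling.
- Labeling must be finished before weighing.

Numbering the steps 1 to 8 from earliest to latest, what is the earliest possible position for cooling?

Incubation must come before cooling — 1 forced predecessor.
Nothing else is forced ahead of cooling, so its earliest slot is position 1 + 1 = 2.

2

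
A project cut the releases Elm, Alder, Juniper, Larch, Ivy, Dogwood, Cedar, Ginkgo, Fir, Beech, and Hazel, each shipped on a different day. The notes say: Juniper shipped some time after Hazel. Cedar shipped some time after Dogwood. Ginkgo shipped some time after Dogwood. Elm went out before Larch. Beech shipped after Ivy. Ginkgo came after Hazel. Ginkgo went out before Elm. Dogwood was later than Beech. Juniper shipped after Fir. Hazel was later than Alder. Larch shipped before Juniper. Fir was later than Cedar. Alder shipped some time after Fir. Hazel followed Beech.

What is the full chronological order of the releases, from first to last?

Ivy, Beech, Dogwood, Cedar, Fir, Alder, Hazel, Ginkgo, Elm, Larch, Juniper

The constraints fix every adjacent pair, so only one ordering works:
Ivy → Beech → Dogwood → Cedar → Fir → Alder → Hazel → Ginkgo → Elm → Larch → Juniper.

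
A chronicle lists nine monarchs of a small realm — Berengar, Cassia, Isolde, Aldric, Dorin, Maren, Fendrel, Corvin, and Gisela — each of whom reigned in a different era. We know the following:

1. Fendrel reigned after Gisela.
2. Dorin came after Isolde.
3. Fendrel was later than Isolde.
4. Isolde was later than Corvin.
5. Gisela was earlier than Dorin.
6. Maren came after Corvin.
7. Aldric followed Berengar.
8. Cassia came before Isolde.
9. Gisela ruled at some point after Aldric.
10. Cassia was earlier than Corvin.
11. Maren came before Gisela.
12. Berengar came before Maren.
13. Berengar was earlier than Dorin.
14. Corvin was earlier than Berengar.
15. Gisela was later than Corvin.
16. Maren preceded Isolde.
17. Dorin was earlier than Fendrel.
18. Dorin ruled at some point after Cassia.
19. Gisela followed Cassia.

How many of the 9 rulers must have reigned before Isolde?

4

Directly stated before Isolde: Cassia, Corvin, and Maren.
Berengar reaches Isolde via Berengar → Maren → Isolde.
No chain forces Gisela (or any of the others) ahead of Isolde.
That's Berengar, Cassia, Corvin, and Maren — 4 in all.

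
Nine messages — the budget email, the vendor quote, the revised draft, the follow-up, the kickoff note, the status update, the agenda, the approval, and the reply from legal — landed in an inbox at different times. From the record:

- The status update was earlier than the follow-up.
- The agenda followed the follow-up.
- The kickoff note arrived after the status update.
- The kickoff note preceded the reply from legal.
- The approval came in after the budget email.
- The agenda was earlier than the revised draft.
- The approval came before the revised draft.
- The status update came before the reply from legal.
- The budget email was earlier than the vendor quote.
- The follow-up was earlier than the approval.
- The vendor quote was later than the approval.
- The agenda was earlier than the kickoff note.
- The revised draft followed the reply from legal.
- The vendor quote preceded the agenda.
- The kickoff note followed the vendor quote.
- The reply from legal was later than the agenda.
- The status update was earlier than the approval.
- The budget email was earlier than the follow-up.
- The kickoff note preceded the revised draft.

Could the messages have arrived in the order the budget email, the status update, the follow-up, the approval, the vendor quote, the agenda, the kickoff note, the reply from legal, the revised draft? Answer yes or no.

Check each stated constraint against the proposed order — e.g. the approval is ahead of the revised draft; the status update is ahead of the reply from legal. Every pair is in the required order; nothing is violated.

yes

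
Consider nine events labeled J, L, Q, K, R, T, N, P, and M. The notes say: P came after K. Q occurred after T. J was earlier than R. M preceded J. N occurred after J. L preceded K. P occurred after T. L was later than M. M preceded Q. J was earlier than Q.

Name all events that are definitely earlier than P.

Directly stated before P: K and T.
L reaches P via L → K → P.
M reaches P via M → L → K → P.
No chain forces N (or any of the others) ahead of P.

K, L, M, T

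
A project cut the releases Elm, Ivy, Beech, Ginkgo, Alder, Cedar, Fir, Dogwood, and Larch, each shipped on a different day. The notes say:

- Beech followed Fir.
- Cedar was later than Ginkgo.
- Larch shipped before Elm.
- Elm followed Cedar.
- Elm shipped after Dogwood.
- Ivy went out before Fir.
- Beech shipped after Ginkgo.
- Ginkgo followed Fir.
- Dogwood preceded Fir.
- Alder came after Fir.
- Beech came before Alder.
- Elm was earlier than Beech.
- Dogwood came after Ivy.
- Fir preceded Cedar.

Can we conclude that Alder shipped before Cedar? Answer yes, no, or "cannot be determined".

no

Tracing the constraints gives Cedar → Elm → Beech → Alder, so Cedar must come before Alder.
That means Alder cannot be before Cedar.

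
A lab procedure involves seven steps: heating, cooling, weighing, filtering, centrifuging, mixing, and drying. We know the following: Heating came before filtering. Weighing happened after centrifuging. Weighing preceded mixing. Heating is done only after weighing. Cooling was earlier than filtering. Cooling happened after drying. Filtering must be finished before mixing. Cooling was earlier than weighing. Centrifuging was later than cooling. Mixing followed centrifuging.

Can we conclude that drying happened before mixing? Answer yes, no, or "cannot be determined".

Chain the constraints: drying → cooling → filtering → mixing. Each link is directly stated, so drying comes before mixing.

yes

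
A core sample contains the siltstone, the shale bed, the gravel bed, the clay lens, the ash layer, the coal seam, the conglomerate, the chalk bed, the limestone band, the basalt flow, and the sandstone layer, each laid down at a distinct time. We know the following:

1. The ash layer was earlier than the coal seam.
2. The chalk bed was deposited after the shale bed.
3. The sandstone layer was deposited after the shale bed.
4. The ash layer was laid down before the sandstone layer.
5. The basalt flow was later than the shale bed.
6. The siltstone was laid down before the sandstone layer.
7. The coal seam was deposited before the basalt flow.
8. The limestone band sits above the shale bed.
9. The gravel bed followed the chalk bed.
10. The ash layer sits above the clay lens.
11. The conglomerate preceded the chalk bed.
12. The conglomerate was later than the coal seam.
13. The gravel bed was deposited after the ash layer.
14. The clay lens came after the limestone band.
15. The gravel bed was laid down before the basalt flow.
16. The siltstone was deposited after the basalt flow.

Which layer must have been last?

Every other layer has a chain of constraints placing it before the sandstone layer, so the sandstone layer is last.

the sandstone layer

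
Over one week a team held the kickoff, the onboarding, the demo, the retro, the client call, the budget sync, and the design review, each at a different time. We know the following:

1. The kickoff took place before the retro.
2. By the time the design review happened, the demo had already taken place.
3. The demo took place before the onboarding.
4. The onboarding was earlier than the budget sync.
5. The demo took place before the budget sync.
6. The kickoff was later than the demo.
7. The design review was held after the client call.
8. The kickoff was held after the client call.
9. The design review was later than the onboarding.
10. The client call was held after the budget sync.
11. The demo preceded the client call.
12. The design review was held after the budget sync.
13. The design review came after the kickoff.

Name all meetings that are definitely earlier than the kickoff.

the budget sync, the client call, the demo, the onboarding

Directly stated before the kickoff: the client call and the demo.
The budget sync reaches the kickoff via the budget sync → the client call → the kickoff.
The onboarding reaches the kickoff via the onboarding → the budget sync → the client call → the kickoff.
No chain forces the retro (or any of the others) ahead of the kickoff.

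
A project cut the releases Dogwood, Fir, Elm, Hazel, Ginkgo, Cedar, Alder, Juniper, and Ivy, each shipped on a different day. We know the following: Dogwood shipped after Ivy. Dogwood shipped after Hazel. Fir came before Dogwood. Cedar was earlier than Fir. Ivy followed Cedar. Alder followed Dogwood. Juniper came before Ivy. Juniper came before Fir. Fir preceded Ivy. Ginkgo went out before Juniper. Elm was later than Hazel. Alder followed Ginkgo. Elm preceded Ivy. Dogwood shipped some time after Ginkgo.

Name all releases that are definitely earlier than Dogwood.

Directly stated before Dogwood: Fir, Ginkgo, Hazel, and Ivy.
Cedar reaches Dogwood via Cedar → Fir → Dogwood.
Elm reaches Dogwood via Elm → Ivy → Dogwood.
Juniper reaches Dogwood via Juniper → Fir → Dogwood.
No chain forces Alder ahead of Dogwood.

Cedar, Elm, Fir, Ginkgo, Hazel, Ivy, Juniper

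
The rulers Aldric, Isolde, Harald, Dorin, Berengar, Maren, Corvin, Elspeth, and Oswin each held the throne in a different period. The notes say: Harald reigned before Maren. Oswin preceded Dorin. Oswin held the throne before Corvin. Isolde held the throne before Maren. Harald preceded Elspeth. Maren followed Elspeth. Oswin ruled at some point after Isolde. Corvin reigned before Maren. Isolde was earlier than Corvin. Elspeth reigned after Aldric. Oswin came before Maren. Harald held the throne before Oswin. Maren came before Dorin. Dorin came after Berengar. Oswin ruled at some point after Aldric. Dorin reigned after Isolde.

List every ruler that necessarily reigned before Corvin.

Directly stated before Corvin: Isolde and Oswin.
Aldric reaches Corvin via Aldric → Oswin → Corvin.
Harald reaches Corvin via Harald → Oswin → Corvin.
No chain forces Dorin (or any of the others) ahead of Corvin.

Aldric, Harald, Isolde, Oswin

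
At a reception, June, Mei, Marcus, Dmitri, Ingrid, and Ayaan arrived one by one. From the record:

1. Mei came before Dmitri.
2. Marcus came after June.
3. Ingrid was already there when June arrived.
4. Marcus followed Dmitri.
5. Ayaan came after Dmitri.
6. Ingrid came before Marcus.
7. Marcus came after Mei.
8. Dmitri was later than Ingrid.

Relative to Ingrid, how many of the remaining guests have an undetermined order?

1

Forced after Ingrid: Ayaan, Dmitri, June, and Marcus.
That leaves Mei with no forced order relative to Ingrid — 1.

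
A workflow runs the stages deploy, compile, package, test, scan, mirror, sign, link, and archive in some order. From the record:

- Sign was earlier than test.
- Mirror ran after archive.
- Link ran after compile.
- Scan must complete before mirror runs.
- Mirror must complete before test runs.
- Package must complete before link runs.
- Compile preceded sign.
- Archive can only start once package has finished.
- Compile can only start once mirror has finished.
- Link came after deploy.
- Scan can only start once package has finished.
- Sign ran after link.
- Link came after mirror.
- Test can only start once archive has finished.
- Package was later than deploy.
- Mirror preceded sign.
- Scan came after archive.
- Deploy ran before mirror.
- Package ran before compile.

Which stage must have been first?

deploy

Deploy has a chain of constraints placing it before every other stage, so deploy must be first.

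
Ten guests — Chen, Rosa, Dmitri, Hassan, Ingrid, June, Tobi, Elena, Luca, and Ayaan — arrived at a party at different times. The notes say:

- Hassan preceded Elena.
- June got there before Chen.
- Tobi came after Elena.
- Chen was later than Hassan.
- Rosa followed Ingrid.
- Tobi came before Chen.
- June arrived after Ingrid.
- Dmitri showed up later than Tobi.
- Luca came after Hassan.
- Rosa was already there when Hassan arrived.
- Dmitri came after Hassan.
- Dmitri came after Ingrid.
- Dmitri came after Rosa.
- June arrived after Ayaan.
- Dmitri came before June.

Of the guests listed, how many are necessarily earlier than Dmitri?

5

Directly stated before Dmitri: Hassan, Ingrid, Rosa, and Tobi.
Elena reaches Dmitri via Elena → Tobi → Dmitri.
No chain forces Chen (or any of the others) ahead of Dmitri.
That's Elena, Hassan, Ingrid, Rosa, and Tobi — 5 in all.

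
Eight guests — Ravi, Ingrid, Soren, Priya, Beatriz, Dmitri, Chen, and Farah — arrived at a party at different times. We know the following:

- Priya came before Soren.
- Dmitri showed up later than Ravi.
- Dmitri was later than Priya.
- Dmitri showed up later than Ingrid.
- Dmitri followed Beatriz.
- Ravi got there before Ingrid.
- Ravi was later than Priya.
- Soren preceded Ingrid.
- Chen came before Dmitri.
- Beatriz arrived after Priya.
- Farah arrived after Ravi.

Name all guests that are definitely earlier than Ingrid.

Priya, Ravi, Soren

Directly stated before Ingrid: Ravi and Soren.
Priya reaches Ingrid via Priya → Ravi → Ingrid.
No chain forces Chen (or any of the others) ahead of Ingrid.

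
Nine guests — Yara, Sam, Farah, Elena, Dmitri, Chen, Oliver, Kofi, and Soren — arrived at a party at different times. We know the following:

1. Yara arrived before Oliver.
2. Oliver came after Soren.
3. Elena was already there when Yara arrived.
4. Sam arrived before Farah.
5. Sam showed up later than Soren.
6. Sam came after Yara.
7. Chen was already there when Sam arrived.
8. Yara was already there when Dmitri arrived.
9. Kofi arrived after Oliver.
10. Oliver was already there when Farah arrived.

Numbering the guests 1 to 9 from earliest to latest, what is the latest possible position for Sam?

8

Sam must come before Farah — 1 guest forced after them.
Everything else can be placed before Sam in some valid order, so Sam can sit as late as position 9 − 1 = 8.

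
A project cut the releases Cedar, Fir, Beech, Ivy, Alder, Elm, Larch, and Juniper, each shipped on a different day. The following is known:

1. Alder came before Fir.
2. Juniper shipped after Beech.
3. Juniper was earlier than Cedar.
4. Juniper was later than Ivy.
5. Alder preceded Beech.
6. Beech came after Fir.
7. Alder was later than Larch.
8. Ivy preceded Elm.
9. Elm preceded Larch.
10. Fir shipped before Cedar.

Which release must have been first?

Ivy has a chain of constraints placing it before every other release, so Ivy must be first.

Ivy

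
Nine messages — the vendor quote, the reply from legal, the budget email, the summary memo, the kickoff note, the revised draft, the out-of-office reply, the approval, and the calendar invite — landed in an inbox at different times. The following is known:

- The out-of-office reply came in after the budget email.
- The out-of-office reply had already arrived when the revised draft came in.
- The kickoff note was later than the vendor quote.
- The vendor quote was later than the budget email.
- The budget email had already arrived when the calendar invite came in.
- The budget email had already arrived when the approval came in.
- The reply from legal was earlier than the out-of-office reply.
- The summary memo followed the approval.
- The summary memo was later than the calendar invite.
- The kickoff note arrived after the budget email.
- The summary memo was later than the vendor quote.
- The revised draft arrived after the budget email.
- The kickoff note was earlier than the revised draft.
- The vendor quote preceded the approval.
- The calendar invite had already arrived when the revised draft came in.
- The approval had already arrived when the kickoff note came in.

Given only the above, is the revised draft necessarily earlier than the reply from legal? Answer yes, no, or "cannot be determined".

no

Tracing the constraints gives the reply from legal → the out-of-office reply → the revised draft, so the reply from legal must come before the revised draft.
That means the revised draft cannot be before the reply from legal.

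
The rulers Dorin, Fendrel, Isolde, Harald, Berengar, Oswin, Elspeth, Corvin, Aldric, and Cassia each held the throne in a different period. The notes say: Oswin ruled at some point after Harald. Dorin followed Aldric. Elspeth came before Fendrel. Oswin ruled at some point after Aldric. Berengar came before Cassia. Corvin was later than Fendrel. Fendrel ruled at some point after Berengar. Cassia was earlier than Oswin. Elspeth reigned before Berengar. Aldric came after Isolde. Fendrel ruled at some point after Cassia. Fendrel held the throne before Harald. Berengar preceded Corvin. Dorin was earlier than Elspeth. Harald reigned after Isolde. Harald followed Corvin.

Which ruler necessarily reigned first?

Isolde

Isolde has a chain of constraints placing them before every other ruler, so Isolde must be first.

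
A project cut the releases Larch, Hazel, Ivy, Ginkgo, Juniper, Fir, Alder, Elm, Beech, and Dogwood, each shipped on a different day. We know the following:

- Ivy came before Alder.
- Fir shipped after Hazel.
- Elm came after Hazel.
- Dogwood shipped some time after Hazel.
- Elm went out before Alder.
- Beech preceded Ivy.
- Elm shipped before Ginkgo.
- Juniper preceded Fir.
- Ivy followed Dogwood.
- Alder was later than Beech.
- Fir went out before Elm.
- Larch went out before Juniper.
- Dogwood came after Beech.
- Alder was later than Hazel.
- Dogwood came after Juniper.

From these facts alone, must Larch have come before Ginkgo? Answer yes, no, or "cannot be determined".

Chain the constraints: Larch → Juniper → Fir → Elm → Ginkgo. Each link is directly stated, so Larch comes before Ginkgo.

yes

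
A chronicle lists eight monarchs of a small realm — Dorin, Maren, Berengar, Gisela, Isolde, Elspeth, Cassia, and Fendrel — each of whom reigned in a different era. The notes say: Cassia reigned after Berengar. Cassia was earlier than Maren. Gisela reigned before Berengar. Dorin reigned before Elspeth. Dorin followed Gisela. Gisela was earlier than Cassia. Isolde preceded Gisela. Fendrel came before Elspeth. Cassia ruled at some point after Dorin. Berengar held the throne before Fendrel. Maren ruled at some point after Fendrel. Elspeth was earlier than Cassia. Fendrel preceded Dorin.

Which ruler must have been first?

Isolde has a chain of constraints placing them before every other ruler, so Isolde must be first.

Isolde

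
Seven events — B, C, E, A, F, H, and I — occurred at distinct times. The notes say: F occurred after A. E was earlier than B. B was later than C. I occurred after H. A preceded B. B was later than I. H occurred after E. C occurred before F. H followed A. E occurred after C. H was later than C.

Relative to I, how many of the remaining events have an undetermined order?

Forced before I: A, C, E, and H; forced after I: B.
That leaves F with no forced order relative to I — 1.

1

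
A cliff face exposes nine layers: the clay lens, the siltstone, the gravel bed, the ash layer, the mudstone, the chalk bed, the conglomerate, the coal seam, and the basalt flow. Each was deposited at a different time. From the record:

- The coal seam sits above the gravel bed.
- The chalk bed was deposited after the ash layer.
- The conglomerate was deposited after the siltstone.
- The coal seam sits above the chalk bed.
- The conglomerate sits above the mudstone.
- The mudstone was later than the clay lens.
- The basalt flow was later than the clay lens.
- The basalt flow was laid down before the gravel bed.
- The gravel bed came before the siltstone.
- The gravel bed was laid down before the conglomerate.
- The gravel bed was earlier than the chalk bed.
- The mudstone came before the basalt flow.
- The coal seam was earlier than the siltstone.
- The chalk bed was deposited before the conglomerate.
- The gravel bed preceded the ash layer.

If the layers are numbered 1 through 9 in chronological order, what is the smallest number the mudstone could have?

2

The clay lens must come before the mudstone — 1 forced predecessor.
Nothing else is forced ahead of the mudstone, so its earliest slot is position 1 + 1 = 2.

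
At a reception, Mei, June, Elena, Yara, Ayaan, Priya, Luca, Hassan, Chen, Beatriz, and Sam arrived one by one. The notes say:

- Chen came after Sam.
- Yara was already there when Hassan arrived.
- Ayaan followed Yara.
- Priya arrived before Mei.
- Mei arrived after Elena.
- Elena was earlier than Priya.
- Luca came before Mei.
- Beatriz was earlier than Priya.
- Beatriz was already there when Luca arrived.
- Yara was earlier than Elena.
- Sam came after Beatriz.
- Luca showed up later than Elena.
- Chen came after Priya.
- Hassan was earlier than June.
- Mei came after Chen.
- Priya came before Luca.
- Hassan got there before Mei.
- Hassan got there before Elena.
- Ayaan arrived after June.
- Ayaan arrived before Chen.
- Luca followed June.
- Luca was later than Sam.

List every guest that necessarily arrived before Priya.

Beatriz, Elena, Hassan, Yara

Directly stated before Priya: Beatriz and Elena.
Hassan reaches Priya via Hassan → Elena → Priya.
Yara reaches Priya via Yara → Elena → Priya.
No chain forces Ayaan (or any of the others) ahead of Priya.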